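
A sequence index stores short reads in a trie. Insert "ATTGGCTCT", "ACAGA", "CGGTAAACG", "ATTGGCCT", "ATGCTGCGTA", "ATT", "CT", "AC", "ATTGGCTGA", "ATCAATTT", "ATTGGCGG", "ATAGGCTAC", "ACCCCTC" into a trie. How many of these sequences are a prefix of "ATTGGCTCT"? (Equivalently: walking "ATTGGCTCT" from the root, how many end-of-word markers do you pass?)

2

Check each prefix of "ATTGGCTCT" against the stored set — each match is an end-marker on the path.
Prefixes of the query that are stored words: "ATT", "ATTGGCTCT"
Count: 2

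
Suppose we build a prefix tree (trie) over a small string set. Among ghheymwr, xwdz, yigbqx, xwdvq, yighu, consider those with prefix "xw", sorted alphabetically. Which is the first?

Words with prefix "xw", in lexicographic order: "xwdvq", "xwdz"
Position 1: xwdvq

xwdvq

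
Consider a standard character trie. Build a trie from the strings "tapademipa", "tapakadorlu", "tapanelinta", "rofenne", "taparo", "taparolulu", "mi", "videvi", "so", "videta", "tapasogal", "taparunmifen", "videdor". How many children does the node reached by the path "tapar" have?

Follow the path "tapar" to its node, then look at its outgoing edges.
Characters that immediately follow "tapar" among the stored strings: {o, u}.
That node has 2 child edges.

2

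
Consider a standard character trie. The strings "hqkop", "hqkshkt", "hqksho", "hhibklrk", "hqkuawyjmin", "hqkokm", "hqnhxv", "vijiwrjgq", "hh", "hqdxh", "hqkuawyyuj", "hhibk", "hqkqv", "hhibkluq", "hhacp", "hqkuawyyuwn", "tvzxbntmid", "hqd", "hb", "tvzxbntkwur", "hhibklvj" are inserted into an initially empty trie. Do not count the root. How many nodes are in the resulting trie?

72

Insert word by word; a character creates a node only if that edge doesn't already exist:
  "hqkop" → 5 new (h, q, k, o, p)
  "hqkshkt" → prefix "hqk" already present; 4 new (s, h, k, t)
  "hqksho" → prefix "hqksh" already present; 1 new (o)
  "hhibklrk" → prefix "h" already present; 7 new (h, i, b, k, l, r, k)
  "hqkuawyjmin" → prefix "hqk" already present; 8 new (u, a, w, y, j, m, i, n)
  "hqkokm" → prefix "hqko" already present; 2 new (k, m)
  "hqnhxv" → prefix "hq" already present; 4 new (n, h, x, v)
  "vijiwrjgq" → 9 new (v, i, j, i, w, r, j, g, q)
  "hh" → prefix "hh" already present; 0 new (none)
  "hqdxh" → prefix "hq" already present; 3 new (d, x, h)
  "hqkuawyyuj" → prefix "hqkuawy" already present; 3 new (y, u, j)
  "hhibk" → prefix "hhibk" already present; 0 new (none)
  "hqkqv" → prefix "hqk" already present; 2 new (q, v)
  "hhibkluq" → prefix "hhibkl" already present; 2 new (u, q)
  "hhacp" → prefix "hh" already present; 3 new (a, c, p)
  "hqkuawyyuwn" → prefix "hqkuawyyu" already present; 2 new (w, n)
  "tvzxbntmid" → 10 new (t, v, z, x, b, n, t, m, i, d)
  "hqd" → prefix "hqd" already present; 0 new (none)
  "hb" → prefix "h" already present; 1 new (b)
  "tvzxbntkwur" → prefix "tvzxbnt" already present; 4 new (k, w, u, r)
  "hhibklvj" → prefix "hhibkl" already present; 2 new (v, j)
Total nodes = 5 + 4 + 1 + 7 + 8 + 2 + 4 + 9 + 0 + 3 + 3 + 0 + 2 + 2 + 3 + 2 + 10 + 0 + 1 + 4 + 2 = 72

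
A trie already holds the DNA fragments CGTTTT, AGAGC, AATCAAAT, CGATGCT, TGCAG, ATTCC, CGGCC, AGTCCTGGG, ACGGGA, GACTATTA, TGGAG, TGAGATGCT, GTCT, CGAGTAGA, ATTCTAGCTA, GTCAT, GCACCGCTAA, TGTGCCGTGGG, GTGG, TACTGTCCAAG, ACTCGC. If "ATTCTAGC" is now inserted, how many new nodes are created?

0

Every character of "ATTCTAGC" already lies on an existing path (it is a prefix of some stored word).
No new nodes are needed: 0.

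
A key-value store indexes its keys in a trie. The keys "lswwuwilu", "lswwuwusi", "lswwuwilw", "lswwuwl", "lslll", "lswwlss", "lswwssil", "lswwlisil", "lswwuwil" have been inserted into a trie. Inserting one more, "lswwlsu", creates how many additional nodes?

Walking "lswwlsu" from the root, the first 6 characters ("lswwls") follow existing edges; "u" is the first miss.
New nodes needed: |"lswwlsu"| − 6 = 7 − 6 = 1.

1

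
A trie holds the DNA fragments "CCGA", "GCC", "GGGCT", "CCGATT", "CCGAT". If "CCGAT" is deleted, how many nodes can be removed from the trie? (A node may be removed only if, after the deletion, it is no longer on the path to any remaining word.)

Walk "CCGAT" from the leaf back toward the root, removing each node that no remaining word uses.
Every node on "CCGAT" is still needed (e.g. by "CCGATT"), so nothing is freed.
Nodes removed: 0

0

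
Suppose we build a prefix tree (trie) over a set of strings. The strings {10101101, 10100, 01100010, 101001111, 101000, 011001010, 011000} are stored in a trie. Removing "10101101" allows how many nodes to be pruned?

4

A node on "10101101"'s path can go only if nothing else ends at it or branches off below it.
The suffix "1101" (4 nodes) is used only by "10101101"; the node for "1010" still has the child "0", so pruning stops there.
Nodes removed: 4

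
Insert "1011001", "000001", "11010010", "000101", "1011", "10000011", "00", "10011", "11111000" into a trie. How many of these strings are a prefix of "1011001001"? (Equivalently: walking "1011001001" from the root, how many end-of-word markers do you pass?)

Check each prefix of "1011001001" against the stored set — each match is an end-marker on the path.
Prefixes of the query that are stored words: "1011", "1011001"
Count: 2

2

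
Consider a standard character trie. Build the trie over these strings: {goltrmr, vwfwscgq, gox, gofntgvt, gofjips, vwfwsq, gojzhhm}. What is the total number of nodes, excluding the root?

For each word, the new-node count is its length minus the longest prefix already in the trie:
  "goltrmr" → 7 new (g, o, l, t, r, m, r)
  "vwfwscgq" → 8 new (v, w, f, w, s, c, g, q)
  "gox" → prefix "go" already present; 1 new (x)
  "gofntgvt" → prefix "go" already present; 6 new (f, n, t, g, v, t)
  "gofjips" → prefix "gof" already present; 4 new (j, i, p, s)
  "vwfwsq" → prefix "vwfws" already present; 1 new (q)
  "gojzhhm" → prefix "go" already present; 5 new (j, z, h, h, m)
Total nodes = 7 + 8 + 1 + 6 + 4 + 1 + 5 = 32

32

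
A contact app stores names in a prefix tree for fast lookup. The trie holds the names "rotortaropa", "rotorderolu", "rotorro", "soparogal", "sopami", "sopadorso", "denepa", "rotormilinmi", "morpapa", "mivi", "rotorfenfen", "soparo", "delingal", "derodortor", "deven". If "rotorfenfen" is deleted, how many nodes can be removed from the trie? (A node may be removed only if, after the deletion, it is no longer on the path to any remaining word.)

After clearing the end-marker at "rotorfenfen", prune upward until reaching a node still needed by another word.
The suffix "fenfen" (6 nodes) is used only by "rotorfenfen"; the node for "rotor" still has the child "t", so pruning stops there.
Nodes removed: 6

6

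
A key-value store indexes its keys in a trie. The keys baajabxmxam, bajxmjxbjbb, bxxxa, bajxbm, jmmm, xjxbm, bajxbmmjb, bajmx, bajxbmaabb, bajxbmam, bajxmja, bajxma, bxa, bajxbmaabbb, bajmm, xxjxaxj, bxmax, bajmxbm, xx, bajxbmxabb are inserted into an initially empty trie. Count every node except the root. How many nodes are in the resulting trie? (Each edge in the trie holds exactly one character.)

Trace insertions, counting only characters that open a new branch:
  "baajabxmxam" → 11 new (b, a, a, j, a, b, x, m, x, a, m)
  "bajxmjxbjbb" → prefix "ba" already present; 9 new (j, x, m, j, x, b, j, b, b)
  "bxxxa" → prefix "b" already present; 4 new (x, x, x, a)
  "bajxbm" → prefix "bajx" already present; 2 new (b, m)
  "jmmm" → 4 new (j, m, m, m)
  "xjxbm" → 5 new (x, j, x, b, m)
  "bajxbmmjb" → prefix "bajxbm" already present; 3 new (m, j, b)
  "bajmx" → prefix "baj" already present; 2 new (m, x)
  "bajxbmaabb" → prefix "bajxbm" already present; 4 new (a, a, b, b)
  "bajxbmam" → prefix "bajxbma" already present; 1 new (m)
  "bajxmja" → prefix "bajxmj" already present; 1 new (a)
  "bajxma" → prefix "bajxm" already present; 1 new (a)
  "bxa" → prefix "bx" already present; 1 new (a)
  "bajxbmaabbb" → prefix "bajxbmaabb" already present; 1 new (b)
  "bajmm" → prefix "bajm" already present; 1 new (m)
  "xxjxaxj" → prefix "x" already present; 6 new (x, j, x, a, x, j)
  "bxmax" → prefix "bx" already present; 3 new (m, a, x)
  "bajmxbm" → prefix "bajmx" already present; 2 new (b, m)
  "xx" → prefix "xx" already present; 0 new (none)
  "bajxbmxabb" → prefix "bajxbm" already present; 4 new (x, a, b, b)
Total nodes = 11 + 9 + 4 + 2 + 4 + 5 + 3 + 2 + 4 + 1 + 1 + 1 + 1 + 1 + 1 + 6 + 3 + 2 + 0 + 4 = 65

65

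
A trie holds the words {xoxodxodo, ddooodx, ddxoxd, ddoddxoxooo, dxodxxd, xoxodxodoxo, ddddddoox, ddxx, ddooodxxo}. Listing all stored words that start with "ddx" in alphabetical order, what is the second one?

DFS of the "ddx" subtree visits, in order: "ddxoxd", "ddxx"
The 2nd is ddxx.

ddxx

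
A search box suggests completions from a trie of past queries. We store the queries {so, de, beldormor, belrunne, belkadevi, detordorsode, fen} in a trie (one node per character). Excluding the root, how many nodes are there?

Insert word by word; a character creates a node only if that edge doesn't already exist:
  "so" → 2 new (s, o)
  "de" → 2 new (d, e)
  "beldormor" → 9 new (b, e, l, d, o, r, m, o, r)
  "belrunne" → prefix "bel" already present; 5 new (r, u, n, n, e)
  "belkadevi" → prefix "bel" already present; 6 new (k, a, d, e, v, i)
  "detordorsode" → prefix "de" already present; 10 new (t, o, r, d, o, r, s, o, d, e)
  "fen" → 3 new (f, e, n)
Total nodes = 2 + 2 + 9 + 5 + 6 + 10 + 3 = 37

37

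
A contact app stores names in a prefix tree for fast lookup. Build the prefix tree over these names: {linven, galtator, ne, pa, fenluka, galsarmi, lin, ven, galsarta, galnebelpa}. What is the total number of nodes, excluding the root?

42

Count nodes per top-level branch (shared prefixes stored once):
  'f'-branch (fenluka): 7 nodes
  'g'-branch (galnebelpa, galsarmi, galsarta, galtator): 22 nodes
  'l'-branch (lin, linven): 6 nodes
  'n'-branch (ne): 2 nodes
  'p'-branch (pa): 2 nodes
  'v'-branch (ven): 3 nodes
Sum: 42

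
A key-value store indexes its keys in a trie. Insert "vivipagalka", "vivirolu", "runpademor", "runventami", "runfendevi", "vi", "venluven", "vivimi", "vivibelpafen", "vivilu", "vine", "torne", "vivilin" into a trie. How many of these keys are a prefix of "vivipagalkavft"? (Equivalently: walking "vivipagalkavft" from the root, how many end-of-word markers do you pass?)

Check each prefix of "vivipagalkavft" against the stored set — each match is an end-marker on the path.
Prefixes of the query that are stored words: "vi", "vivipagalka"
Count: 2

2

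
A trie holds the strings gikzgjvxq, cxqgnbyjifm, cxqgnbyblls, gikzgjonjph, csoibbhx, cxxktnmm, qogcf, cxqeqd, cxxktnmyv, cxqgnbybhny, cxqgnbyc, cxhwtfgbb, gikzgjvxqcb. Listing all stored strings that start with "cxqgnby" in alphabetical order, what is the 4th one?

cxqgnbyjifm

Words with prefix "cxqgnby", in lexicographic order: "cxqgnbybhny", "cxqgnbyblls", "cxqgnbyc", "cxqgnbyjifm"
Position 4: cxqgnbyjifm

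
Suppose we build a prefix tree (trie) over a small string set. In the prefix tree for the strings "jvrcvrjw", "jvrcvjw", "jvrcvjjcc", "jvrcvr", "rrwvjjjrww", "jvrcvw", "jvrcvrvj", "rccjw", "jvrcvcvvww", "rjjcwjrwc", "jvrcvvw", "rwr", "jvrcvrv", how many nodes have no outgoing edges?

11

Leaves are exactly the stored words that no other stored word extends.
Those words: "jvrcvcvvww", "jvrcvjjcc", "jvrcvjw", "jvrcvrjw", "jvrcvrvj", "jvrcvvw", "jvrcvw", "rccjw", "rjjcwjrwc", "rrwvjjjrww", "rwr"
Leaf count: 11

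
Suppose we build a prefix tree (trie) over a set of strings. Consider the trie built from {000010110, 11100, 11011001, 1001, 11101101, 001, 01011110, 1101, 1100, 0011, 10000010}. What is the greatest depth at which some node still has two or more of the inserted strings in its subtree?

4

Equivalently: take the maximum, over all pairs, of their longest common prefix length.
e.g. "1101" and "11011001" share the prefix "1101" of length 4; no pair shares a longer one.
Longest shared-prefix length: 4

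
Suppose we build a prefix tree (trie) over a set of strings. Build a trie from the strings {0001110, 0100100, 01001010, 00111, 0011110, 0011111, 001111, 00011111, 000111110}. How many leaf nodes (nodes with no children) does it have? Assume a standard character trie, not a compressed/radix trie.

A leaf is a node with no children — equivalently, the end of a word that is not a proper prefix of any other stored word.
Those words: "0001110", "000111110", "0011110", "0011111", "0100100", "01001010"
Leaf count: 6

6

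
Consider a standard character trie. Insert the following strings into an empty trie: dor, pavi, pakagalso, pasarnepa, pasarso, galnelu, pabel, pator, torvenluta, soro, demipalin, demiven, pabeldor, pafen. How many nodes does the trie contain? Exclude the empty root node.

For each word, the new-node count is its length minus the longest prefix already in the trie:
  "dor" → 3 new (d, o, r)
  "pavi" → 4 new (p, a, v, i)
  "pakagalso" → prefix "pa" already present; 7 new (k, a, g, a, l, s, o)
  "pasarnepa" → prefix "pa" already present; 7 new (s, a, r, n, e, p, a)
  "pasarso" → prefix "pasar" already present; 2 new (s, o)
  "galnelu" → 7 new (g, a, l, n, e, l, u)
  "pabel" → prefix "pa" already present; 3 new (b, e, l)
  "pator" → prefix "pa" already present; 3 new (t, o, r)
  "torvenluta" → 10 new (t, o, r, v, e, n, l, u, t, a)
  "soro" → 4 new (s, o, r, o)
  "demipalin" → prefix "d" already present; 8 new (e, m, i, p, a, l, i, n)
  "demiven" → prefix "demi" already present; 3 new (v, e, n)
  "pabeldor" → prefix "pabel" already present; 3 new (d, o, r)
  "pafen" → prefix "pa" already present; 3 new (f, e, n)
Total nodes = 3 + 4 + 7 + 7 + 2 + 7 + 3 + 3 + 10 + 4 + 8 + 3 + 3 + 3 = 67

67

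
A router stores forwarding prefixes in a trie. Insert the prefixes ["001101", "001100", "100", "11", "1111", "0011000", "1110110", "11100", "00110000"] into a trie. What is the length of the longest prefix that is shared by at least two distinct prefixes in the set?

7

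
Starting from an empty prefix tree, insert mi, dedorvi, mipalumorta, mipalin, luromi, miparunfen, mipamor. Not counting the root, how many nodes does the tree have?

35

Trie structure (* marks end of a word):
(root)
├─ d
│  └─ e
│     └─ d
│        └─ o
│           └─ r
│              └─ v
│                 └─ i *
├─ l
│  └─ u
│     └─ r
│        └─ o
│           └─ m
│              └─ i *
└─ m
   └─ i *
      └─ p
         └─ a
            ├─ l
            │  ├─ i
            │  │  └─ n *
            │  └─ u
            │     └─ m
            │        └─ o
            │           └─ r
            │              └─ t
            │                 └─ a *
            ├─ m
            │  └─ o
            │     └─ r *
            └─ r
               └─ u
                  └─ n
                     └─ f
                        └─ e
                           └─ n *
Counting every labelled node above: 35.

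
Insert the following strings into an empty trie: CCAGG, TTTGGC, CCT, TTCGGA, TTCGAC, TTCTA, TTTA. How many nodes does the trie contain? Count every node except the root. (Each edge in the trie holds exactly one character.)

21

Count nodes per top-level branch (shared prefixes stored once):
  'C'-branch (CCAGG, CCT): 6 nodes
  'T'-branch (TTCGAC, TTCGGA, TTCTA, TTTA, TTTGGC): 15 nodes
Sum: 21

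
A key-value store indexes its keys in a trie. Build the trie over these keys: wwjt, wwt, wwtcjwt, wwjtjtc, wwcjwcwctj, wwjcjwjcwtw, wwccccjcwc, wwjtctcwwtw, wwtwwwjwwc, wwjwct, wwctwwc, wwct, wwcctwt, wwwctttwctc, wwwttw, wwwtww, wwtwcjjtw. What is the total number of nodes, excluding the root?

Count nodes per top-level branch (shared prefixes stored once):
  'w'-branch (wwccccjcwc, wwcctwt, wwcjwcwctj, wwct, wwctwwc, wwjcjwjcwtw, wwjt, wwjtctcwwtw, wwjtjtc, wwjwct, wwt, wwtcjwt, wwtwcjjtw, wwtwwwjwwc, wwwctttwctc, wwwttw, wwwtww): 78 nodes
Sum: 78

78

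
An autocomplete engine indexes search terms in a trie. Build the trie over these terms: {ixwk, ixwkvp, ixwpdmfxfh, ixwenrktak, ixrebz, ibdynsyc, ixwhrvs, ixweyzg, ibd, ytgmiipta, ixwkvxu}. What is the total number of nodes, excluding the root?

49

Trace insertions, counting only characters that open a new branch:
  "ixwk" → 4 new (i, x, w, k)
  "ixwkvp" → prefix "ixwk" already present; 2 new (v, p)
  "ixwpdmfxfh" → prefix "ixw" already present; 7 new (p, d, m, f, x, f, h)
  "ixwenrktak" → prefix "ixw" already present; 7 new (e, n, r, k, t, a, k)
  "ixrebz" → prefix "ix" already present; 4 new (r, e, b, z)
  "ibdynsyc" → prefix "i" already present; 7 new (b, d, y, n, s, y, c)
  "ixwhrvs" → prefix "ixw" already present; 4 new (h, r, v, s)
  "ixweyzg" → prefix "ixwe" already present; 3 new (y, z, g)
  "ibd" → prefix "ibd" already present; 0 new (none)
  "ytgmiipta" → 9 new (y, t, g, m, i, i, p, t, a)
  "ixwkvxu" → prefix "ixwkv" already present; 2 new (x, u)
Total nodes = 4 + 2 + 7 + 7 + 4 + 7 + 4 + 3 + 0 + 9 + 2 = 49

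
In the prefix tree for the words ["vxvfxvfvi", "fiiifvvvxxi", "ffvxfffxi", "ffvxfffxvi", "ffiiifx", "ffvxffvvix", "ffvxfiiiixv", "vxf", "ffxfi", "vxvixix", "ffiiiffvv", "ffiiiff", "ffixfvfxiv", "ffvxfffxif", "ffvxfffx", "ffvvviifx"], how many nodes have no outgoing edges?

Leaves are exactly the stored words that no other stored word extends.
Those words: "ffiiiffvv", "ffiiifx", "ffixfvfxiv", "ffvvviifx", "ffvxfffxif", "ffvxfffxvi", "ffvxffvvix", "ffvxfiiiixv", "ffxfi", "fiiifvvvxxi", "vxf", "vxvfxvfvi", "vxvixix"
Leaf count: 13

13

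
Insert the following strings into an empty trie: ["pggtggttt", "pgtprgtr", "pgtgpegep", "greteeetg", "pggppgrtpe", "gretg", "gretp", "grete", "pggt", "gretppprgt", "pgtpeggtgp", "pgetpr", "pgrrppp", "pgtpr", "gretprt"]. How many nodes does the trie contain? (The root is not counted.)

Trace insertions, counting only characters that open a new branch:
  "pggtggttt" → 9 new (p, g, g, t, g, g, t, t, t)
  "pgtprgtr" → prefix "pg" already present; 6 new (t, p, r, g, t, r)
  "pgtgpegep" → prefix "pgt" already present; 6 new (g, p, e, g, e, p)
  "greteeetg" → 9 new (g, r, e, t, e, e, e, t, g)
  "pggppgrtpe" → prefix "pgg" already present; 7 new (p, p, g, r, t, p, e)
  "gretg" → prefix "gret" already present; 1 new (g)
  "gretp" → prefix "gret" already present; 1 new (p)
  "grete" → prefix "grete" already present; 0 new (none)
  "pggt" → prefix "pggt" already present; 0 new (none)
  "gretppprgt" → prefix "gretp" already present; 5 new (p, p, r, g, t)
  "pgtpeggtgp" → prefix "pgtp" already present; 6 new (e, g, g, t, g, p)
  "pgetpr" → prefix "pg" already present; 4 new (e, t, p, r)
  "pgrrppp" → prefix "pg" already present; 5 new (r, r, p, p, p)
  "pgtpr" → prefix "pgtpr" already present; 0 new (none)
  "gretprt" → prefix "gretp" already present; 2 new (r, t)
Total nodes = 9 + 6 + 6 + 9 + 7 + 1 + 1 + 0 + 0 + 5 + 6 + 4 + 5 + 0 + 2 = 61

61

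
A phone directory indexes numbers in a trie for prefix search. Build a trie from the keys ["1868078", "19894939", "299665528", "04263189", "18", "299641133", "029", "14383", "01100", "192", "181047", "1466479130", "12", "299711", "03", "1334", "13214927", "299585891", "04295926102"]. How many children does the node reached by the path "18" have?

2

Walk "18" from the root, arriving at one node.
Distinct next characters after "18": 1, 6.
That node has 2 child edges.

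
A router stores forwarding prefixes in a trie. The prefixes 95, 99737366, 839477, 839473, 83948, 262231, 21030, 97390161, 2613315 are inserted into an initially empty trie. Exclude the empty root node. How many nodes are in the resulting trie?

39

Count nodes per top-level branch (shared prefixes stored once):
  '2'-branch (21030, 2613315, 262231): 15 nodes
  '8'-branch (839473, 839477, 83948): 8 nodes
  '9'-branch (95, 97390161, 99737366): 16 nodes
Sum: 39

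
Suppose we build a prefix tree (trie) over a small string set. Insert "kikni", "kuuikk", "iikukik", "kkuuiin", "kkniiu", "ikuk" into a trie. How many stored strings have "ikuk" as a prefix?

Traverse to the node for "ikuk", then collect every word in that subtree.
Words under "ikuk": ikuk
Count: 1

1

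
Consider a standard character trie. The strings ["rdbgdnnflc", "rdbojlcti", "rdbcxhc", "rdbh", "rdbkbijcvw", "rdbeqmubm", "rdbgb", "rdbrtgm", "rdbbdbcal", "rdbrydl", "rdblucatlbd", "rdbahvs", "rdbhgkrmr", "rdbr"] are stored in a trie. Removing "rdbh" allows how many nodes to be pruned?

0

After clearing the end-marker at "rdbh", prune upward until reaching a node still needed by another word.
Every node on "rdbh" is still needed (e.g. by "rdbhgkrmr"), so nothing is freed.
Nodes removed: 0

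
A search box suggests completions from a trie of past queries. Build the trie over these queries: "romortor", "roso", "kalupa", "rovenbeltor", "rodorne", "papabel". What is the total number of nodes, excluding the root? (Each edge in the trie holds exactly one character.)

37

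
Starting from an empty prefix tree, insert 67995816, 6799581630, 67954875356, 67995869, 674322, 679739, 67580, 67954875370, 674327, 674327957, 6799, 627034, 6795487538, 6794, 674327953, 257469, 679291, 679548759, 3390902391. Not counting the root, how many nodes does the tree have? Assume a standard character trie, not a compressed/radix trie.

64

Count nodes per top-level branch (shared prefixes stored once):
  '2'-branch (257469): 6 nodes
  '3'-branch (3390902391): 10 nodes
  '6'-branch (627034, 674322, 674327, 674327953, 674327957, 67580, 679291, 6794, 67954875356, 67954875370, 6795487538, 679548759, 679739, 6799, 67995816, 6799581630, 67995869): 48 nodes
Sum: 64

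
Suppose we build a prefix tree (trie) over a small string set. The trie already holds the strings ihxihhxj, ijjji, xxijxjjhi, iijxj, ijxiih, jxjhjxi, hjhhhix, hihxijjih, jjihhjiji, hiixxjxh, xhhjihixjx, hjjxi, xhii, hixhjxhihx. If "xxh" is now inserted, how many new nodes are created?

1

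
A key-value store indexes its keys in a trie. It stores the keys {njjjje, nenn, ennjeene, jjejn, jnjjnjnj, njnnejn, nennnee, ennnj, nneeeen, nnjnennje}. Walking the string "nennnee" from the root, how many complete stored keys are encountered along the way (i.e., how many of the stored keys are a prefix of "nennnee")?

Walk "nennnee" from the root; an end-of-word marker is hit whenever a stored word is a prefix of "nennnee".
Prefixes of the query that are stored words: "nenn", "nennnee"
Count: 2

2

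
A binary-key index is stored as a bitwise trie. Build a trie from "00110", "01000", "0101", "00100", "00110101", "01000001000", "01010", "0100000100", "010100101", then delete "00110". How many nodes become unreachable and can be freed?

0

After clearing the end-marker at "00110", prune upward until reaching a node still needed by another word.
Every node on "00110" is still needed (e.g. by "00110101"), so nothing is freed.
Nodes removed: 0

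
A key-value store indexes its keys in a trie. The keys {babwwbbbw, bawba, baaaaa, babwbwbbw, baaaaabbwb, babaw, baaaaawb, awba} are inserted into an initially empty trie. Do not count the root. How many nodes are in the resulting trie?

33

For each word, the new-node count is its length minus the longest prefix already in the trie:
  "babwwbbbw" → 9 new (b, a, b, w, w, b, b, b, w)
  "bawba" → prefix "ba" already present; 3 new (w, b, a)
  "baaaaa" → prefix "ba" already present; 4 new (a, a, a, a)
  "babwbwbbw" → prefix "babw" already present; 5 new (b, w, b, b, w)
  "baaaaabbwb" → prefix "baaaaa" already present; 4 new (b, b, w, b)
  "babaw" → prefix "bab" already present; 2 new (a, w)
  "baaaaawb" → prefix "baaaaa" already present; 2 new (w, b)
  "awba" → 4 new (a, w, b, a)
Total nodes = 9 + 3 + 4 + 5 + 4 + 2 + 2 + 4 = 33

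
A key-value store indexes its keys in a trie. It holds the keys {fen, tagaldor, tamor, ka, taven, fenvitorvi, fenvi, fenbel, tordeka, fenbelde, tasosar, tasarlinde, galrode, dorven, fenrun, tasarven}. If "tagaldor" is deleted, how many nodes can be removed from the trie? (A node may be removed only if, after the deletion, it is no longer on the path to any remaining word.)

6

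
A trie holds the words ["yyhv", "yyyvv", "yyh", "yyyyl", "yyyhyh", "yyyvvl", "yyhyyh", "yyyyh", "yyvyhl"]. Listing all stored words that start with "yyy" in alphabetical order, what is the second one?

yyyvv

Words with prefix "yyy", in lexicographic order: "yyyhyh", "yyyvv", "yyyvvl", "yyyyh", "yyyyl"
The 2nd is yyyvv.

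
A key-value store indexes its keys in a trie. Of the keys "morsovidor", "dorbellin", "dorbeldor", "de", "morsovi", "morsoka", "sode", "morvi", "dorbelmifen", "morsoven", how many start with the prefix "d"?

Traverse to the node for "d", then collect every word in that subtree.
Words under "d": de, dorbeldor, dorbellin, dorbelmifen
Count: 4

4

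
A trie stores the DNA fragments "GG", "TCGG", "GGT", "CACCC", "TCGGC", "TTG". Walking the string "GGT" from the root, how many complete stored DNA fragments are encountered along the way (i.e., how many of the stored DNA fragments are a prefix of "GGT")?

Check each prefix of "GGT" against the stored set — each match is an end-marker on the path.
Prefixes of the query that are stored words: "GG", "GGT"
Count: 2

2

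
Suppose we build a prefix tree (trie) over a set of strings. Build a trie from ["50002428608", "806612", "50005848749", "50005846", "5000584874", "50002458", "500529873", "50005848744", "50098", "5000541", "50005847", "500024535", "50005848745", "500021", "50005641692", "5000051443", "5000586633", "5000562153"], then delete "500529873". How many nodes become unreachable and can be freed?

After clearing the end-marker at "500529873", prune upward until reaching a node still needed by another word.
The suffix "529873" (6 nodes) is used only by "500529873"; the node for "500" still has the child "0", so pruning stops there.
Nodes removed: 6

6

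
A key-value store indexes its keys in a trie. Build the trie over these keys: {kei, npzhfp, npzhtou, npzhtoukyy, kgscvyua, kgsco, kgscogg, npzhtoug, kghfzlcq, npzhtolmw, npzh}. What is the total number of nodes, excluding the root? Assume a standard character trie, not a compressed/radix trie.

Insert word by word; a character creates a node only if that edge doesn't already exist:
  "kei" → 3 new (k, e, i)
  "npzhfp" → 6 new (n, p, z, h, f, p)
  "npzhtou" → prefix "npzh" already present; 3 new (t, o, u)
  "npzhtoukyy" → prefix "npzhtou" already present; 3 new (k, y, y)
  "kgscvyua" → prefix "k" already present; 7 new (g, s, c, v, y, u, a)
  "kgsco" → prefix "kgsc" already present; 1 new (o)
  "kgscogg" → prefix "kgsco" already present; 2 new (g, g)
  "npzhtoug" → prefix "npzhtou" already present; 1 new (g)
  "kghfzlcq" → prefix "kg" already present; 6 new (h, f, z, l, c, q)
  "npzhtolmw" → prefix "npzhto" already present; 3 new (l, m, w)
  "npzh" → prefix "npzh" already present; 0 new (none)
Total nodes = 3 + 6 + 3 + 3 + 7 + 1 + 2 + 1 + 6 + 3 + 0 = 35

35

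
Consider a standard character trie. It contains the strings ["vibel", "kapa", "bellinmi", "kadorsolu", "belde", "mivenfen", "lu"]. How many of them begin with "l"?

Filter for entries beginning with "l":
Words under "l": lu
Count: 1

1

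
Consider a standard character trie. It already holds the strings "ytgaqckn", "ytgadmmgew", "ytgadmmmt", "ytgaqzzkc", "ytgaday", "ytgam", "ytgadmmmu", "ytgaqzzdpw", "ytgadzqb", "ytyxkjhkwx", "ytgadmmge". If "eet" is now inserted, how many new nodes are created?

"eet" shares no prefix with any stored word, so all 3 characters open new nodes.
3 − 0 = 3 new nodes.

3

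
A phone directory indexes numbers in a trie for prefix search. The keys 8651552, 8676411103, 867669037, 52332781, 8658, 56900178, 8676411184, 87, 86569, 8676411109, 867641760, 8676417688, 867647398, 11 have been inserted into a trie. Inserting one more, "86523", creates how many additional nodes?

Walking "86523" from the root, the first 3 characters ("865") follow existing edges; "2" is the first miss.
So 5 − 3 = 2 new nodes.

2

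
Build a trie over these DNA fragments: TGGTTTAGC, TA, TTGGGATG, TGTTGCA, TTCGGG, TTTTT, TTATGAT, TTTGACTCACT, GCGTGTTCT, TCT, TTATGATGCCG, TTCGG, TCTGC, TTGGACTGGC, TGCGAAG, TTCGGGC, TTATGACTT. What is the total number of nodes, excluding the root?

74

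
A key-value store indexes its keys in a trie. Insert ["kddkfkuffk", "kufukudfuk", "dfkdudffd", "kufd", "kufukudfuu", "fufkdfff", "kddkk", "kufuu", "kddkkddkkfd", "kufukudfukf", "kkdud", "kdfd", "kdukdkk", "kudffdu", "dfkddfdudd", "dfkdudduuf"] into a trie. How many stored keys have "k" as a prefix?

Filter for entries beginning with "k":
Words under "k": kddkfkuffk, kddkk, kddkkddkkfd, kdfd, kdukdkk, kkdud, kudffdu, kufd, kufukudfuk, kufukudfukf, kufukudfuu, kufuu
Count: 12

12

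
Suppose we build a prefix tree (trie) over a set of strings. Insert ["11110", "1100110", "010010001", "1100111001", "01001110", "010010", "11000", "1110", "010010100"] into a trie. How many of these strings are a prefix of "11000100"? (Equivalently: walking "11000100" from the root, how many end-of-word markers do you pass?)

1

Traverse "11000100" character by character; count nodes along the way that are marked as word ends.
Prefixes of the query that are stored words: "11000"
Count: 1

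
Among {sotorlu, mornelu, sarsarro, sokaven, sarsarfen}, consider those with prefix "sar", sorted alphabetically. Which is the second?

sarsarro

DFS of the "sar" subtree visits, in order: "sarsarfen", "sarsarro"
Position 2: sarsarro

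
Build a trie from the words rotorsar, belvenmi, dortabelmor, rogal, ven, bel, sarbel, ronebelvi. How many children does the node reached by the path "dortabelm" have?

1

Follow the path "dortabelm" to its node, then look at its outgoing edges.
Distinct next characters after "dortabelm": o.
That node has 1 child edge.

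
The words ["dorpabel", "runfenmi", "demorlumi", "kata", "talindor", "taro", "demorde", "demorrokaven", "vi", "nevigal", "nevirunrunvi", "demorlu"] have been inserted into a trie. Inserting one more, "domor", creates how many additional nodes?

3

Walking "domor" from the root, the first 2 characters ("do") follow existing edges; "m" is the first miss.
New nodes needed: |"domor"| − 2 = 5 − 2 = 3.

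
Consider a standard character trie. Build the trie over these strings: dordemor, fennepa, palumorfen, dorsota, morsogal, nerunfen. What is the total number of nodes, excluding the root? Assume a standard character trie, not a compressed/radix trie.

45

Insert word by word; a character creates a node only if that edge doesn't already exist:
  "dordemor" → 8 new (d, o, r, d, e, m, o, r)
  "fennepa" → 7 new (f, e, n, n, e, p, a)
  "palumorfen" → 10 new (p, a, l, u, m, o, r, f, e, n)
  "dorsota" → prefix "dor" already present; 4 new (s, o, t, a)
  "morsogal" → 8 new (m, o, r, s, o, g, a, l)
  "nerunfen" → 8 new (n, e, r, u, n, f, e, n)
Total nodes = 8 + 7 + 10 + 4 + 8 + 8 = 45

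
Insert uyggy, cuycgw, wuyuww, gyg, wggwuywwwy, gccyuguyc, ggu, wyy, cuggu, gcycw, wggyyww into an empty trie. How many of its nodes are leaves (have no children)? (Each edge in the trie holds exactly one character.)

Leaves are exactly the stored words that no other stored word extends.
Those words: "cuggu", "cuycgw", "gccyuguyc", "gcycw", "ggu", "gyg", "uyggy", "wggwuywwwy", "wggyyww", "wuyuww", "wyy"
Leaf count: 11

11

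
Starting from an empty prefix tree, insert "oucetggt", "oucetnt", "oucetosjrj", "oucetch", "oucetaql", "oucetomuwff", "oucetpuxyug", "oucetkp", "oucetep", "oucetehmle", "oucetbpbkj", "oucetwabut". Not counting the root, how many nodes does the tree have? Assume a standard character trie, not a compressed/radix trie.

49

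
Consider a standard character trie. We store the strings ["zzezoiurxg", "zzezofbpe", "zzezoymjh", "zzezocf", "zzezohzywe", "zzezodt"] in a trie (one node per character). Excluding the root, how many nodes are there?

Insert word by word; a character creates a node only if that edge doesn't already exist:
  "zzezoiurxg" → 10 new (z, z, e, z, o, i, u, r, x, g)
  "zzezofbpe" → prefix "zzezo" already present; 4 new (f, b, p, e)
  "zzezoymjh" → prefix "zzezo" already present; 4 new (y, m, j, h)
  "zzezocf" → prefix "zzezo" already present; 2 new (c, f)
  "zzezohzywe" → prefix "zzezo" already present; 5 new (h, z, y, w, e)
  "zzezodt" → prefix "zzezo" already present; 2 new (d, t)
Total nodes = 10 + 4 + 4 + 2 + 5 + 2 = 27

27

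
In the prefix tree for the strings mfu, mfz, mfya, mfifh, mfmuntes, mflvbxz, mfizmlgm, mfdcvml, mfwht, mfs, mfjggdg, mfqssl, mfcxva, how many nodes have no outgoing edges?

Leaves are exactly the stored words that no other stored word extends.
Those words: "mfcxva", "mfdcvml", "mfifh", "mfizmlgm", "mfjggdg", "mflvbxz", "mfmuntes", "mfqssl", "mfs", "mfu", "mfwht", "mfya", "mfz"
Leaf count: 13

13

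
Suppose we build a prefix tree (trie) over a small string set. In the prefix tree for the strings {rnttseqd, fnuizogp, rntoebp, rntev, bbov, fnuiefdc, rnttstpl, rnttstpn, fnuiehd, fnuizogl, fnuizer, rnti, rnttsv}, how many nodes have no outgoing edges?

13

Leaves are exactly the stored words that no other stored word extends.
Those words: "bbov", "fnuiefdc", "fnuiehd", "fnuizer", "fnuizogl", "fnuizogp", "rntev", "rnti", "rntoebp", "rnttseqd", "rnttstpl", "rnttstpn", "rnttsv"
Leaf count: 13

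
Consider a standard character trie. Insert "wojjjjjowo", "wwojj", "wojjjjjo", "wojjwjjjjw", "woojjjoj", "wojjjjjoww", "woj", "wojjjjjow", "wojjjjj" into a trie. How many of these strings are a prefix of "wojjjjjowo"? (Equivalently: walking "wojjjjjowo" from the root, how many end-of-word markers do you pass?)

5

Check each prefix of "wojjjjjowo" against the stored set — each match is an end-marker on the path.
Prefixes of the query that are stored words: "woj", "wojjjjj", "wojjjjjo", "wojjjjjow", "wojjjjjowo"
Count: 5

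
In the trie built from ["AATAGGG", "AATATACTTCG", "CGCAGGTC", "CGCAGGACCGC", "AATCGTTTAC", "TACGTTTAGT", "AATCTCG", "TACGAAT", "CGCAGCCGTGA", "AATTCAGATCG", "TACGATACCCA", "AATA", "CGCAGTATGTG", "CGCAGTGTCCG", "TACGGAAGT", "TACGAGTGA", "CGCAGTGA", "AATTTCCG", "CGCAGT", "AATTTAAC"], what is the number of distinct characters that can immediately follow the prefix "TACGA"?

3

The children of the "TACGA" node are the distinct next characters among strings starting with "TACGA".
Distinct next characters after "TACGA": A, G, T.
That node has 3 child edges.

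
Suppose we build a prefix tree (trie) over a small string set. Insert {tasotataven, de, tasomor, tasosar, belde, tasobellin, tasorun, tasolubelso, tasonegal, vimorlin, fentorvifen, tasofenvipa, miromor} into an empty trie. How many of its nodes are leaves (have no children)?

A leaf is a node with no children — equivalently, the end of a word that is not a proper prefix of any other stored word.
Those words: "belde", "de", "fentorvifen", "miromor", "tasobellin", "tasofenvipa", "tasolubelso", "tasomor", "tasonegal", "tasorun", "tasosar", "tasotataven", "vimorlin"
Leaf count: 13

13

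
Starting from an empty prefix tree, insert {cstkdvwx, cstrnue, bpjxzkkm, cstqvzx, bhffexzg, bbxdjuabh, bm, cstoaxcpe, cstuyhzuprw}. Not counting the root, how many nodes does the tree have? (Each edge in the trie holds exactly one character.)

For each word, the new-node count is its length minus the longest prefix already in the trie:
  "cstkdvwx" → 8 new (c, s, t, k, d, v, w, x)
  "cstrnue" → prefix "cst" already present; 4 new (r, n, u, e)
  "bpjxzkkm" → 8 new (b, p, j, x, z, k, k, m)
  "cstqvzx" → prefix "cst" already present; 4 new (q, v, z, x)
  "bhffexzg" → prefix "b" already present; 7 new (h, f, f, e, x, z, g)
  "bbxdjuabh" → prefix "b" already present; 8 new (b, x, d, j, u, a, b, h)
  "bm" → prefix "b" already present; 1 new (m)
  "cstoaxcpe" → prefix "cst" already present; 6 new (o, a, x, c, p, e)
  "cstuyhzuprw" → prefix "cst" already present; 8 new (u, y, h, z, u, p, r, w)
Total nodes = 8 + 4 + 8 + 4 + 7 + 8 + 1 + 6 + 8 = 54

54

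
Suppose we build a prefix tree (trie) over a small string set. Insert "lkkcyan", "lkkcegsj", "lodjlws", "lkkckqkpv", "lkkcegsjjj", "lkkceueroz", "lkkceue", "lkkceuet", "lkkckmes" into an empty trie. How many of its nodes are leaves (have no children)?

7

Leaves are exactly the stored words that no other stored word extends.
Those words: "lkkcegsjjj", "lkkceueroz", "lkkceuet", "lkkckmes", "lkkckqkpv", "lkkcyan", "lodjlws"
Leaf count: 7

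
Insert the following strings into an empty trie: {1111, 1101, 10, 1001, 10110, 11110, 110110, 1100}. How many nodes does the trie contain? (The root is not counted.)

16

Count nodes per top-level branch (shared prefixes stored once):
  '1'-branch (10, 1001, 10110, 1100, 1101, 110110, 1111, 11110): 16 nodes
Sum: 16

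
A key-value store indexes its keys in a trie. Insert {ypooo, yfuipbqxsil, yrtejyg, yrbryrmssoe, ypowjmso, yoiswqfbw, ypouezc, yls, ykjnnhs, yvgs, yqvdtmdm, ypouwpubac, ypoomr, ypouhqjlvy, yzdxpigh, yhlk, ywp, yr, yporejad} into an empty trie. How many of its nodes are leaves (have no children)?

18

A leaf is a node with no children — equivalently, the end of a word that is not a proper prefix of any other stored word.
Those words: "yfuipbqxsil", "yhlk", "ykjnnhs", "yls", "yoiswqfbw", "ypoomr", "ypooo", "yporejad", "ypouezc", "ypouhqjlvy", "ypouwpubac", "ypowjmso", "yqvdtmdm", "yrbryrmssoe", "yrtejyg", "yvgs", "ywp", "yzdxpigh"
Leaf count: 18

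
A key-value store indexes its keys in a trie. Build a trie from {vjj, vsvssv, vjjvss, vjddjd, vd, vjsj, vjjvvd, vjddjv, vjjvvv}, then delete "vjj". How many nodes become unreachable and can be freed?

0

After clearing the end-marker at "vjj", prune upward until reaching a node still needed by another word.
Every node on "vjj" is still needed (e.g. by "vjjvss"), so nothing is freed.
Nodes removed: 0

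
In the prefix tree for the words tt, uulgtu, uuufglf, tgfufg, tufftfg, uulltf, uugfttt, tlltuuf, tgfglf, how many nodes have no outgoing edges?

A leaf is a node with no children — equivalently, the end of a word that is not a proper prefix of any other stored word.
Those words: "tgfglf", "tgfufg", "tlltuuf", "tt", "tufftfg", "uugfttt", "uulgtu", "uulltf", "uuufglf"
Leaf count: 9

9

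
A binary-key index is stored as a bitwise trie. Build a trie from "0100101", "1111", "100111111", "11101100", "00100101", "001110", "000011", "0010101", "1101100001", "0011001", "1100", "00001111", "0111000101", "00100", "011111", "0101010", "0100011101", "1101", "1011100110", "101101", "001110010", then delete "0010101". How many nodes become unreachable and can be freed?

A node on "0010101"'s path can go only if nothing else ends at it or branches off below it.
The suffix "101" (3 nodes) is used only by "0010101"; the node for "0010" still has the child "0", so pruning stops there.
Nodes removed: 3

3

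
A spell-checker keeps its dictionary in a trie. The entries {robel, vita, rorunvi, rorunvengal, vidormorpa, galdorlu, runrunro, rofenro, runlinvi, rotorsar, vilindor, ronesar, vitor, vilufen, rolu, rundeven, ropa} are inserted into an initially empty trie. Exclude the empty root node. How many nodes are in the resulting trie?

84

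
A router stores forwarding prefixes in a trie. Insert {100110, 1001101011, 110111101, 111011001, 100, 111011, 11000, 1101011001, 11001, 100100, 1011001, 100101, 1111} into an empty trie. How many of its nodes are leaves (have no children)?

10

A leaf is a node with no children — equivalently, the end of a word that is not a proper prefix of any other stored word.
Those words: "100100", "100101", "1001101011", "1011001", "11000", "11001", "1101011001", "110111101", "111011001", "1111"
Leaf count: 10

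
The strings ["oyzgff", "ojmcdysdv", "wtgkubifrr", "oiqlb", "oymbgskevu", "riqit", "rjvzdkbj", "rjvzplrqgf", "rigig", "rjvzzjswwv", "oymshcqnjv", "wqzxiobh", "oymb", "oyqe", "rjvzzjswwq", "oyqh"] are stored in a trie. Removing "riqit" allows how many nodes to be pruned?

Walk "riqit" from the leaf back toward the root, removing each node that no remaining word uses.
The suffix "qit" (3 nodes) is used only by "riqit"; the node for "ri" still has the child "g", so pruning stops there.
Nodes removed: 3

3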